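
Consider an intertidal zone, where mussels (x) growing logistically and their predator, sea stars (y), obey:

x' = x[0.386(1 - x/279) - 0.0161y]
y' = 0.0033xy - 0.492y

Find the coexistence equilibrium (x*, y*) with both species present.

From dy/dt = 0 with y > 0: 0.0033x* = 0.492, so x* = 149.
Substitute into dx/dt = 0: 0.386(1 - 149/279) = 0.0161y*.
The bracket is 0.466, giving y* = 0.18/0.0161 = 11.2.

x* ≈ 149, y* ≈ 11.2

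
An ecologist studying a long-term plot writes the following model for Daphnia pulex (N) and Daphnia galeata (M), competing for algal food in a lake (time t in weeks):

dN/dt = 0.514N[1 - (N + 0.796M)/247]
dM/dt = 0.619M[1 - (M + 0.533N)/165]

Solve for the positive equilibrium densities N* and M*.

Setting both brackets to zero gives the nullclines N + 0.796M = 247 and 0.533N + M = 165.
Substituting M = 165 - 0.533N into the first: N(1 - 0.796·0.533) = 247 - 0.796·165.
So N* = 116/0.576 = 201, and then M* = 165 - 0.533·201 = 57.9.

N* ≈ 201, M* ≈ 57.9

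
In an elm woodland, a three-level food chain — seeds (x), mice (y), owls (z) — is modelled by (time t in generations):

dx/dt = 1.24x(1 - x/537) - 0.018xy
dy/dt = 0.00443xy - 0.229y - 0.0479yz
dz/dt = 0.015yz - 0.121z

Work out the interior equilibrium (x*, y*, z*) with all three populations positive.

x* ≈ 474, y* ≈ 8.07, z* ≈ 39.1

From dz/dt = 0: 0.015y* = 0.121, so y* = 8.07.
From dx/dt = 0: 1.24(1 - x*/537) = 0.018·8.07, giving x* = 537·(1 - 0.117) = 474.
From dy/dt = 0: 0.00443·474 - 0.229 = 0.0479z*, so z* = 1.87/0.0479 = 39.1.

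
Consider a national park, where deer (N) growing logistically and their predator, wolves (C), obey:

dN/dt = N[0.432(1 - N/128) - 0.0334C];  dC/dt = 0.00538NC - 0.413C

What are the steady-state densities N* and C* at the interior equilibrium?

N* ≈ 76.8, C* ≈ 5.18

From dC/dt = 0 with C > 0: 0.00538N* = 0.413, so N* = 76.8.
Substitute into dN/dt = 0: 0.432(1 - 76.8/128) = 0.0334C*.
The bracket is 0.4, giving C* = 0.173/0.0334 = 5.18.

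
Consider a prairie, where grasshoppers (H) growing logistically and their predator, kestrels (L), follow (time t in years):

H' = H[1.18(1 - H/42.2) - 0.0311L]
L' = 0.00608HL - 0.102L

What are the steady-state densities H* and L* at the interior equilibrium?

H* ≈ 16.8, L* ≈ 22.9

From dL/dt = 0 with L > 0: 0.00608H* = 0.102, so H* = 16.8.
Substitute into dH/dt = 0: 1.18(1 - 16.8/42.2) = 0.0311L*.
The bracket is 0.602, giving L* = 0.711/0.0311 = 22.9.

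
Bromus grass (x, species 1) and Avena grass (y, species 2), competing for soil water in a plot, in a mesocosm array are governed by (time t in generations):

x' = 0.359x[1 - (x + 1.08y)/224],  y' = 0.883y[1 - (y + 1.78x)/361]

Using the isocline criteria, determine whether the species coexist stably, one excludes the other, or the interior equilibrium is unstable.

Compare the nullcline intercepts: K1/α12 = 224/1.08 = 207 < K2 = 361; K2/α21 = 361/1.78 = 203 < K1 = 224.
Since both are reversed, neither can invade when rare; the interior point is a saddle.

unstable coexistence (outcome depends on initial conditions)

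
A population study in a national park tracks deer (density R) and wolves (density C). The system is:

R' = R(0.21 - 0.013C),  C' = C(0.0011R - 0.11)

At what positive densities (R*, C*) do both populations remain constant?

Set dC/dt = 0 with C > 0: 0.0011R - 0.11 = 0, so R* = 0.11/0.0011 = 100.
Set dR/dt = 0 with R > 0: 0.21 - 0.013C = 0, so C* = 0.21/0.013 = 16.2.

R* ≈ 100, C* ≈ 16.2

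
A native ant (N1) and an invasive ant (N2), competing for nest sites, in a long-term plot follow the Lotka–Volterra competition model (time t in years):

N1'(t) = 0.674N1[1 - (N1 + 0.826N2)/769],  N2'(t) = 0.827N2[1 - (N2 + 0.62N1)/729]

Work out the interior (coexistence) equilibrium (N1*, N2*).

Setting both brackets to zero gives the nullclines N1 + 0.826N2 = 769 and 0.62N1 + N2 = 729.
Substituting N2 = 729 - 0.62N1 into the first: N1(1 - 0.826·0.62) = 769 - 0.826·729.
So N1* = 167/0.488 = 342, and then N2* = 729 - 0.62·342 = 517.

N1* ≈ 342, N2* ≈ 517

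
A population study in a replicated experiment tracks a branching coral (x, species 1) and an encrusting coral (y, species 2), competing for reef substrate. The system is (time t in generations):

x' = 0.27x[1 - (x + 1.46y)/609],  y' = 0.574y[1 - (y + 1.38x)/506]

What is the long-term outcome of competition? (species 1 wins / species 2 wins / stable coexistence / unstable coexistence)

unstable coexistence (outcome depends on initial conditions)

Compare the nullcline intercepts: K1/α12 = 609/1.46 = 417 < K2 = 506; K2/α21 = 506/1.38 = 367 < K1 = 609.
Since both are reversed, neither can invade when rare; the interior point is a saddle.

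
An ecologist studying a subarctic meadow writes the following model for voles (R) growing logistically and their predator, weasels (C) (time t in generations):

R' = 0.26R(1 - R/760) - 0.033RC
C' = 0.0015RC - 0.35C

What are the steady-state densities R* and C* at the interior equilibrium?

From dC/dt = 0 with C > 0: 0.0015R* = 0.35, so R* = 233.
Substitute into dR/dt = 0: 0.26(1 - 233/760) = 0.033C*.
The bracket is 0.693, giving C* = 0.18/0.033 = 5.46.

R* ≈ 233, C* ≈ 5.46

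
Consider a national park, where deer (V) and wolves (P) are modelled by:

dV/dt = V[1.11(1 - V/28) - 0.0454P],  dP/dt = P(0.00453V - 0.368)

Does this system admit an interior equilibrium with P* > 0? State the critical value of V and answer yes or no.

The predator equation gives dP/dt > 0 only when V > 0.368/0.00453 = 81.2.
Without the predator, V → K = 28. Since 28 < 81.2, the predator cannot invade.

Threshold V = 81.2; K < 81.2, so no, the predator goes extinct.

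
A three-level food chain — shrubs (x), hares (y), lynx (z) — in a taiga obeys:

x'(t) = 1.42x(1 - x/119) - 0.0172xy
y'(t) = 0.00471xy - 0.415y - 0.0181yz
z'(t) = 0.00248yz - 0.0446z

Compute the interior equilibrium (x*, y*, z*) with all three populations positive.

From dz/dt = 0: 0.00248y* = 0.0446, so y* = 18.
From dx/dt = 0: 1.42(1 - x*/119) = 0.0172·18, giving x* = 119·(1 - 0.218) = 93.1.
From dy/dt = 0: 0.00471·93.1 - 0.415 = 0.0181z*, so z* = 0.0234/0.0181 = 1.29.

x* ≈ 93.1, y* ≈ 18, z* ≈ 1.29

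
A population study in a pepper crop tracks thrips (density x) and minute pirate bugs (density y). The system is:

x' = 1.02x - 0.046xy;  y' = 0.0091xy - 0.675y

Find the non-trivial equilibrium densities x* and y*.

Set dy/dt = 0 with y > 0: 0.0091x - 0.675 = 0, so x* = 0.675/0.0091 = 74.2.
Set dx/dt = 0 with x > 0: 1.02 - 0.046y = 0, so y* = 1.02/0.046 = 22.2.

x* ≈ 74.2, y* ≈ 22.2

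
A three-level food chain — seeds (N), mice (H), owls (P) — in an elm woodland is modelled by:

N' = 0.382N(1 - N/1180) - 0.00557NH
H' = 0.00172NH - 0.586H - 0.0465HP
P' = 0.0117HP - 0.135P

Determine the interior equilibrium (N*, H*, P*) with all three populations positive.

N* ≈ 981, H* ≈ 11.5, P* ≈ 23.7

From dP/dt = 0: 0.0117H* = 0.135, so H* = 11.5.
From dN/dt = 0: 0.382(1 - N*/1180) = 0.00557·11.5, giving N* = 1180·(1 - 0.168) = 981.
From dH/dt = 0: 0.00172·981 - 0.586 = 0.0465P*, so P* = 1.1/0.0465 = 23.7.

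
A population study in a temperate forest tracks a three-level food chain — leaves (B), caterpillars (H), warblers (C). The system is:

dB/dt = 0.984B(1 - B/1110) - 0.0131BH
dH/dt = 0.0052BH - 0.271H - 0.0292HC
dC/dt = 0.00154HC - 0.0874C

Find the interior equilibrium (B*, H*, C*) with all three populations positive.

B* ≈ 271, H* ≈ 56.8, C* ≈ 39

From dC/dt = 0: 0.00154H* = 0.0874, so H* = 56.8.
From dB/dt = 0: 0.984(1 - B*/1110) = 0.0131·56.8, giving B* = 1110·(1 - 0.756) = 271.
From dH/dt = 0: 0.0052·271 - 0.271 = 0.0292C*, so C* = 1.14/0.0292 = 39.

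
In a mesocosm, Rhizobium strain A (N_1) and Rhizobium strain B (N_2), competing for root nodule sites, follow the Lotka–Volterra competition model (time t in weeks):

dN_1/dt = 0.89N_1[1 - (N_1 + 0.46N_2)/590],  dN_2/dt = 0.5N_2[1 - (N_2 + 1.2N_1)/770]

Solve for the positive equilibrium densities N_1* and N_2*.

N_1* ≈ 526, N_2* ≈ 138

Setting both brackets to zero gives the nullclines N_1 + 0.46N_2 = 590 and 1.2N_1 + N_2 = 770.
Substituting N_2 = 770 - 1.2N_1 into the first: N_1(1 - 0.46·1.2) = 590 - 0.46·770.
So N_1* = 236/0.448 = 526, and then N_2* = 770 - 1.2·526 = 138.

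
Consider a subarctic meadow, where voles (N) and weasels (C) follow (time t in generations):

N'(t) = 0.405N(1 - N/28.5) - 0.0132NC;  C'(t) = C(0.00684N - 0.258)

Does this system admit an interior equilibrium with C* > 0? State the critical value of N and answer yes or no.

Threshold N = 37.7; K < 37.7, so no, the predator goes extinct.

The predator equation gives dC/dt > 0 only when N > 0.258/0.00684 = 37.7.
Without the predator, N → K = 28.5. Since 28.5 < 37.7, the predator cannot invade.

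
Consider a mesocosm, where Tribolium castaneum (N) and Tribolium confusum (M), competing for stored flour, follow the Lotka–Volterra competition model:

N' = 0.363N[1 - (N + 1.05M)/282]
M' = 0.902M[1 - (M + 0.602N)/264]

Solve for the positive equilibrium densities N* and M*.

Setting both brackets to zero gives the nullclines N + 1.05M = 282 and 0.602N + M = 264.
Substituting M = 264 - 0.602N into the first: N(1 - 1.05·0.602) = 282 - 1.05·264.
So N* = 4.8/0.368 = 13, and then M* = 264 - 0.602·13 = 256.

N* ≈ 13, M* ≈ 256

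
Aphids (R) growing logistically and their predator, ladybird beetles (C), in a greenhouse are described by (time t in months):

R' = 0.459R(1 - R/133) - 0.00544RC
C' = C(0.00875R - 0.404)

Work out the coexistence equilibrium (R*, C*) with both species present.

From dC/dt = 0 with C > 0: 0.00875R* = 0.404, so R* = 46.2.
Substitute into dR/dt = 0: 0.459(1 - 46.2/133) = 0.00544C*.
The bracket is 0.653, giving C* = 0.3/0.00544 = 55.1.

R* ≈ 46.2, C* ≈ 55.1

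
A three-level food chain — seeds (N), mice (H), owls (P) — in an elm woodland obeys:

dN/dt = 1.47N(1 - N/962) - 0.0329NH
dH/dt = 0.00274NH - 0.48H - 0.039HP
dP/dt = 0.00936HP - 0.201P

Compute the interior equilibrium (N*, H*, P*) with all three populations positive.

From dP/dt = 0: 0.00936H* = 0.201, so H* = 21.5.
From dN/dt = 0: 1.47(1 - N*/962) = 0.0329·21.5, giving N* = 962·(1 - 0.481) = 500.
From dH/dt = 0: 0.00274·500 - 0.48 = 0.039P*, so P* = 0.889/0.039 = 22.8.

N* ≈ 500, H* ≈ 21.5, P* ≈ 22.8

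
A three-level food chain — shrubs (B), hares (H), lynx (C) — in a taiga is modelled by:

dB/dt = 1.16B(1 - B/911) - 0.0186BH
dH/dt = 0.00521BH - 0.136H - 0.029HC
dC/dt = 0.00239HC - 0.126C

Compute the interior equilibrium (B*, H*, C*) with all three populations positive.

B* ≈ 141, H* ≈ 52.7, C* ≈ 20.6

From dC/dt = 0: 0.00239H* = 0.126, so H* = 52.7.
From dB/dt = 0: 1.16(1 - B*/911) = 0.0186·52.7, giving B* = 911·(1 - 0.845) = 141.
From dH/dt = 0: 0.00521·141 - 0.136 = 0.029C*, so C* = 0.598/0.029 = 20.6.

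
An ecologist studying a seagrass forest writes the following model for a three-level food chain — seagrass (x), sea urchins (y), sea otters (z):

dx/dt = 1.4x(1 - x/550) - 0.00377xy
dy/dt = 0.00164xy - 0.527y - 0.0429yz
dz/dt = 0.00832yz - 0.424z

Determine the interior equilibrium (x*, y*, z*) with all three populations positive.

x* ≈ 475, y* ≈ 51, z* ≈ 5.86

From dz/dt = 0: 0.00832y* = 0.424, so y* = 51.
From dx/dt = 0: 1.4(1 - x*/550) = 0.00377·51, giving x* = 550·(1 - 0.137) = 475.
From dy/dt = 0: 0.00164·475 - 0.527 = 0.0429z*, so z* = 0.251/0.0429 = 5.86.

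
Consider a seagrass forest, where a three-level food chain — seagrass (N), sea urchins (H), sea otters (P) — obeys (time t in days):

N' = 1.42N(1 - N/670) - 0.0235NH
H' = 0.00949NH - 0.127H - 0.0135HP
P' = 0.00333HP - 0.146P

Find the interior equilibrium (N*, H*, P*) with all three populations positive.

N* ≈ 184, H* ≈ 43.8, P* ≈ 120

From dP/dt = 0: 0.00333H* = 0.146, so H* = 43.8.
From dN/dt = 0: 1.42(1 - N*/670) = 0.0235·43.8, giving N* = 670·(1 - 0.726) = 184.
From dH/dt = 0: 0.00949·184 - 0.127 = 0.0135P*, so P* = 1.62/0.0135 = 120.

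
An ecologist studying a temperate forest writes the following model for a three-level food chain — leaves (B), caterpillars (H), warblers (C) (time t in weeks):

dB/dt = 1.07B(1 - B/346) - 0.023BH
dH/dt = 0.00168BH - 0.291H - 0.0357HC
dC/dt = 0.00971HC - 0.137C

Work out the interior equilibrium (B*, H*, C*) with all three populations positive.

B* ≈ 241, H* ≈ 14.1, C* ≈ 3.19

From dC/dt = 0: 0.00971H* = 0.137, so H* = 14.1.
From dB/dt = 0: 1.07(1 - B*/346) = 0.023·14.1, giving B* = 346·(1 - 0.303) = 241.
From dH/dt = 0: 0.00168·241 - 0.291 = 0.0357C*, so C* = 0.114/0.0357 = 3.19.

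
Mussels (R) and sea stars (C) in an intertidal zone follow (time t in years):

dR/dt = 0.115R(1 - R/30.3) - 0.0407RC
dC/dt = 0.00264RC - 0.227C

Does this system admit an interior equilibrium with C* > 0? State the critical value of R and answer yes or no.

The predator equation gives dC/dt > 0 only when R > 0.227/0.00264 = 86.
Without the predator, R → K = 30.3. Since 30.3 < 86, the predator cannot invade.

Threshold R = 86; K < 86, so no, the predator goes extinct.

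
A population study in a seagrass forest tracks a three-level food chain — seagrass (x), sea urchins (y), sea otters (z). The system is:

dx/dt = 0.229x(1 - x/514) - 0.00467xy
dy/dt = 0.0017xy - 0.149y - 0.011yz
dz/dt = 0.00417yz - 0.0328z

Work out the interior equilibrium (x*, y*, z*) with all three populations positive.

x* ≈ 432, y* ≈ 7.87, z* ≈ 53.1

From dz/dt = 0: 0.00417y* = 0.0328, so y* = 7.87.
From dx/dt = 0: 0.229(1 - x*/514) = 0.00467·7.87, giving x* = 514·(1 - 0.16) = 432.
From dy/dt = 0: 0.0017·432 - 0.149 = 0.011z*, so z* = 0.585/0.011 = 53.1.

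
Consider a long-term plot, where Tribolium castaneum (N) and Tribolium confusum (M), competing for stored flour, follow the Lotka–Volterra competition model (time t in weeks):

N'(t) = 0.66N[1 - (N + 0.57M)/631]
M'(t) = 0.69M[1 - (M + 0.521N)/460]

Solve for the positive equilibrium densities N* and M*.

N* ≈ 525, M* ≈ 187

Setting both brackets to zero gives the nullclines N + 0.57M = 631 and 0.521N + M = 460.
Substituting M = 460 - 0.521N into the first: N(1 - 0.57·0.521) = 631 - 0.57·460.
So N* = 369/0.703 = 525, and then M* = 460 - 0.521·525 = 187.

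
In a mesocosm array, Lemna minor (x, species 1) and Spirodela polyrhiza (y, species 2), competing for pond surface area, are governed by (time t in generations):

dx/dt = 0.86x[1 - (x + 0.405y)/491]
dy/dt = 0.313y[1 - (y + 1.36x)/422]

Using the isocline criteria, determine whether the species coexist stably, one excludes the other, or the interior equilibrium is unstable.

Compare the nullcline intercepts: K1/α12 = 491/0.405 = 1210 > K2 = 422; K2/α21 = 422/1.36 = 310 < K1 = 491.
Since the inequalities point opposite ways, species 1 can invade but species 2 cannot.

species 1 excludes species 2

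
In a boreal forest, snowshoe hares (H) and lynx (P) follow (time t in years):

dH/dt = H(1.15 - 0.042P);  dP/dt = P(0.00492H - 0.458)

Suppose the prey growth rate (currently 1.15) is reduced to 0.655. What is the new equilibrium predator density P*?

P* ≈ 15.6

At the interior fixed point, setting dH/dt = 0 with H > 0 fixes P* = (prey growth rate)/(HP coefficient) — independent of the other coefficients.
With the change, P* = 0.655/0.042 = 15.6; it falls from 27.4.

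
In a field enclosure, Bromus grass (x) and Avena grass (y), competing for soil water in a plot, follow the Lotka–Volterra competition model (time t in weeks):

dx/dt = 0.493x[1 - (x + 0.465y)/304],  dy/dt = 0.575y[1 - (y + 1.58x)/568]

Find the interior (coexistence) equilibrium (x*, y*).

x* ≈ 150, y* ≈ 330

Setting both brackets to zero gives the nullclines x + 0.465y = 304 and 1.58x + y = 568.
Substituting y = 568 - 1.58x into the first: x(1 - 0.465·1.58) = 304 - 0.465·568.
So x* = 39.9/0.265 = 150, and then y* = 568 - 1.58·150 = 330.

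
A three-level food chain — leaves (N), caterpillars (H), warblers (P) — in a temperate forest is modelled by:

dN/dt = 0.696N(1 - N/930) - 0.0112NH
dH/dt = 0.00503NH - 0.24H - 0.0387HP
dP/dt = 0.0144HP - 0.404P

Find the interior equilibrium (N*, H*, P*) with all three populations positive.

From dP/dt = 0: 0.0144H* = 0.404, so H* = 28.1.
From dN/dt = 0: 0.696(1 - N*/930) = 0.0112·28.1, giving N* = 930·(1 - 0.451) = 510.
From dH/dt = 0: 0.00503·510 - 0.24 = 0.0387P*, so P* = 2.33/0.0387 = 60.1.

N* ≈ 510, H* ≈ 28.1, P* ≈ 60.1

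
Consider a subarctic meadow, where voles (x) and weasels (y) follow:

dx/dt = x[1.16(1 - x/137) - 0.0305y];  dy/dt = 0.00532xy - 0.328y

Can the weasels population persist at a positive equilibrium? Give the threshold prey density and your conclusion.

The predator equation gives dy/dt > 0 only when x > 0.328/0.00532 = 61.7.
Without the predator, x → K = 137. Since 137 > 61.7, the predator can invade and persist.

Threshold x = 61.7; K > 61.7, so yes, the predator persists.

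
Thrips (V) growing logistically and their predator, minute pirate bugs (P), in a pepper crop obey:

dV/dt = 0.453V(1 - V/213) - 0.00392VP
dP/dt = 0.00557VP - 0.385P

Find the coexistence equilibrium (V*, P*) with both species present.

V* ≈ 69.1, P* ≈ 78.1

From dP/dt = 0 with P > 0: 0.00557V* = 0.385, so V* = 69.1.
Substitute into dV/dt = 0: 0.453(1 - 69.1/213) = 0.00392P*.
The bracket is 0.675, giving P* = 0.306/0.00392 = 78.1.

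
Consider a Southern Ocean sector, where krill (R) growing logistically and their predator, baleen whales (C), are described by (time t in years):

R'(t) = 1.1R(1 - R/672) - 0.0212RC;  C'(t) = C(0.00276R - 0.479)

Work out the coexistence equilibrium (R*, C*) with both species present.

From dC/dt = 0 with C > 0: 0.00276R* = 0.479, so R* = 174.
Substitute into dR/dt = 0: 1.1(1 - 174/672) = 0.0212C*.
The bracket is 0.742, giving C* = 0.816/0.0212 = 38.5.

R* ≈ 174, C* ≈ 38.5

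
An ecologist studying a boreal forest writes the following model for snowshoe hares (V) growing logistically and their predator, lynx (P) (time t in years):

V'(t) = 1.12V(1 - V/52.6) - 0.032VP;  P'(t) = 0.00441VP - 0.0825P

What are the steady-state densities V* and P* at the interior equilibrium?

From dP/dt = 0 with P > 0: 0.00441V* = 0.0825, so V* = 18.7.
Substitute into dV/dt = 0: 1.12(1 - 18.7/52.6) = 0.032P*.
The bracket is 0.644, giving P* = 0.722/0.032 = 22.6.

V* ≈ 18.7, P* ≈ 22.6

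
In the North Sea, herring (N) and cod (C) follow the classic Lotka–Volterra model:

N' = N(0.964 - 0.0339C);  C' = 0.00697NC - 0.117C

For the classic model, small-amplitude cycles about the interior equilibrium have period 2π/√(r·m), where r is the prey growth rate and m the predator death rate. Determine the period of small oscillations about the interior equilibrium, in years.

Here r = 0.964 and m = 0.117, so r·m = 0.113.
ω = √0.113 = 0.336 per year, hence T = 2π/ω ≈ 18.7 years.

T ≈ 18.7 years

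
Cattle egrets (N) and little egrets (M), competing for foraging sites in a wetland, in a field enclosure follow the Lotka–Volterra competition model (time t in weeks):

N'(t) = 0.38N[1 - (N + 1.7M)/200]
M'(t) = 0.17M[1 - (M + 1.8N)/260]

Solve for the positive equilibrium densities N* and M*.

N* ≈ 117, M* ≈ 48.5

Setting both brackets to zero gives the nullclines N + 1.7M = 200 and 1.8N + M = 260.
Substituting M = 260 - 1.8N into the first: N(1 - 1.7·1.8) = 200 - 1.7·260.
So N* = -242/-2.06 = 117, and then M* = 260 - 1.8·117 = 48.5.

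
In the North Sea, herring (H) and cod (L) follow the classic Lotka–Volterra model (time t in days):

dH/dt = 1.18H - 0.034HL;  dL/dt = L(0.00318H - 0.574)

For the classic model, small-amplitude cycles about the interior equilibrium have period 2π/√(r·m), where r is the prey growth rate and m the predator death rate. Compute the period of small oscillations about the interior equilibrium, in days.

T ≈ 7.63 days

Here r = 1.18 and m = 0.574, so r·m = 0.677.
ω = √0.677 = 0.823 per day, hence T = 2π/ω ≈ 7.63 days.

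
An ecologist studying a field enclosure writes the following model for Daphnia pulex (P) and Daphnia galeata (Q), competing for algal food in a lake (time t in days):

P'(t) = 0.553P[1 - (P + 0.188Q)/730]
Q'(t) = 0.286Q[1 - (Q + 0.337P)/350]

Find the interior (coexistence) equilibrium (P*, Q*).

P* ≈ 709, Q* ≈ 111

Setting both brackets to zero gives the nullclines P + 0.188Q = 730 and 0.337P + Q = 350.
Substituting Q = 350 - 0.337P into the first: P(1 - 0.188·0.337) = 730 - 0.188·350.
So P* = 664/0.937 = 709, and then Q* = 350 - 0.337·709 = 111.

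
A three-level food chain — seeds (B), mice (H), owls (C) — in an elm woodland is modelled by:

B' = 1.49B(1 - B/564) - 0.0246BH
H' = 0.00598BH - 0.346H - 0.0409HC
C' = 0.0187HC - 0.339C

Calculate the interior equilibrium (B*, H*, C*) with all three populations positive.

From dC/dt = 0: 0.0187H* = 0.339, so H* = 18.1.
From dB/dt = 0: 1.49(1 - B*/564) = 0.0246·18.1, giving B* = 564·(1 - 0.299) = 395.
From dH/dt = 0: 0.00598·395 - 0.346 = 0.0409C*, so C* = 2.02/0.0409 = 49.3.

B* ≈ 395, H* ≈ 18.1, C* ≈ 49.3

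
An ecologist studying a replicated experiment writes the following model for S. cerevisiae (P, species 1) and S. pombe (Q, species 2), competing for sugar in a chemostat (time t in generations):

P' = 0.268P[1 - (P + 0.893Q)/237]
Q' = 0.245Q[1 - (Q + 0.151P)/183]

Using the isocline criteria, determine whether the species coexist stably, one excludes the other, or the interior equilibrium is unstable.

stable coexistence

Compare the nullcline intercepts: K1/α12 = 237/0.893 = 265 > K2 = 183; K2/α21 = 183/0.151 = 1210 > K1 = 237.
Since both inequalities hold, each species can invade when rare, so the interior equilibrium is stable.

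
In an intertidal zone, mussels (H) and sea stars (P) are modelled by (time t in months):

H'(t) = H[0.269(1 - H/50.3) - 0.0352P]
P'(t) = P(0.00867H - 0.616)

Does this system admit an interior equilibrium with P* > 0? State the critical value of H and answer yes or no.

The predator equation gives dP/dt > 0 only when H > 0.616/0.00867 = 71.
Without the predator, H → K = 50.3. Since 50.3 < 71, the predator cannot invade.

Threshold H = 71; K < 71, so no, the predator goes extinct.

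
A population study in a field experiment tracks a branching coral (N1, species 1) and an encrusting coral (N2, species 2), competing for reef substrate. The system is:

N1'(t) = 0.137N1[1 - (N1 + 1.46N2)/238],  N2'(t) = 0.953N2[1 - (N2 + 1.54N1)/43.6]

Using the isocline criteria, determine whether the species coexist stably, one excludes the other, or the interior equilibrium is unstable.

species 1 excludes species 2

Compare the nullcline intercepts: K1/α12 = 238/1.46 = 163 > K2 = 43.6; K2/α21 = 43.6/1.54 = 28.3 < K1 = 238.
Since the inequalities point opposite ways, species 1 can invade but species 2 cannot.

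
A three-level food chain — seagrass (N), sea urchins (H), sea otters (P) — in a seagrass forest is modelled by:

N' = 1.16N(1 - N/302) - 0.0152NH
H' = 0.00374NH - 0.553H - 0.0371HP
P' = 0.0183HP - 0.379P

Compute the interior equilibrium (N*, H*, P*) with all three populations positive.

From dP/dt = 0: 0.0183H* = 0.379, so H* = 20.7.
From dN/dt = 0: 1.16(1 - N*/302) = 0.0152·20.7, giving N* = 302·(1 - 0.271) = 220.
From dH/dt = 0: 0.00374·220 - 0.553 = 0.0371P*, so P* = 0.27/0.0371 = 7.28.

N* ≈ 220, H* ≈ 20.7, P* ≈ 7.28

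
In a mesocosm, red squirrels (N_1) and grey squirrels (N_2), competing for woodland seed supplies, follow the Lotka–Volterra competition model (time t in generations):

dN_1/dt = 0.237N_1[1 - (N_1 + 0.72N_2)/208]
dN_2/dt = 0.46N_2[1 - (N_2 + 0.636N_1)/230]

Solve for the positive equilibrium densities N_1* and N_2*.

Setting both brackets to zero gives the nullclines N_1 + 0.72N_2 = 208 and 0.636N_1 + N_2 = 230.
Substituting N_2 = 230 - 0.636N_1 into the first: N_1(1 - 0.72·0.636) = 208 - 0.72·230.
So N_1* = 42.4/0.542 = 78.2, and then N_2* = 230 - 0.636·78.2 = 180.

N_1* ≈ 78.2, N_2* ≈ 180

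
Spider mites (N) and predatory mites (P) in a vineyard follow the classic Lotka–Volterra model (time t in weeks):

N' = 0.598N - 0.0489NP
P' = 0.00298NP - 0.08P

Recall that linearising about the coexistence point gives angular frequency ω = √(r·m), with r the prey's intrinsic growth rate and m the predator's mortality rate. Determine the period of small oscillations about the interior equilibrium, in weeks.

Here r = 0.598 and m = 0.08, so r·m = 0.0478.
ω = √0.0478 = 0.219 per week, hence T = 2π/ω ≈ 28.7 weeks.

T ≈ 28.7 weeks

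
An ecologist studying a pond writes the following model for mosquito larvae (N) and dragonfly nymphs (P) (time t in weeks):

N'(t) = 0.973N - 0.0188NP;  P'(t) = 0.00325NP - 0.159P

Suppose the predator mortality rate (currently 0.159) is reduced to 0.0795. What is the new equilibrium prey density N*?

N* ≈ 24.5

At the interior fixed point, setting dP/dt = 0 with P > 0 fixes N* = (predator death rate)/(NP coefficient) — independent of the other coefficients.
With the change, N* = 0.0795/0.00325 = 24.5; it falls from 48.9.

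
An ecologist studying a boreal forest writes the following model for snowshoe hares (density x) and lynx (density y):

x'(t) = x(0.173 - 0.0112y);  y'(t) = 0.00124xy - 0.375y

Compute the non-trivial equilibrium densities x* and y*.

Set dy/dt = 0 with y > 0: 0.00124x - 0.375 = 0, so x* = 0.375/0.00124 = 302.
Set dx/dt = 0 with x > 0: 0.173 - 0.0112y = 0, so y* = 0.173/0.0112 = 15.4.

x* ≈ 302, y* ≈ 15.4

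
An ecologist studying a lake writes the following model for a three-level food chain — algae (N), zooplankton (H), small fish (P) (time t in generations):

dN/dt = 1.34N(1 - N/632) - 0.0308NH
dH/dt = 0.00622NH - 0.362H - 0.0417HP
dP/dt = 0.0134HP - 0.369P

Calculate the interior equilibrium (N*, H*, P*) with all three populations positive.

N* ≈ 232, H* ≈ 27.5, P* ≈ 25.9

From dP/dt = 0: 0.0134H* = 0.369, so H* = 27.5.
From dN/dt = 0: 1.34(1 - N*/632) = 0.0308·27.5, giving N* = 632·(1 - 0.633) = 232.
From dH/dt = 0: 0.00622·232 - 0.362 = 0.0417P*, so P* = 1.08/0.0417 = 25.9.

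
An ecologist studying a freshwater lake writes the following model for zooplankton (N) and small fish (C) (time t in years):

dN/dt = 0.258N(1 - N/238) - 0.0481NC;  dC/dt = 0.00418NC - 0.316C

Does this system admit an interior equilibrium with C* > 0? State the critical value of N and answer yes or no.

The predator equation gives dC/dt > 0 only when N > 0.316/0.00418 = 75.6.
Without the predator, N → K = 238. Since 238 > 75.6, the predator can invade and persist.

Threshold N = 75.6; K > 75.6, so yes, the predator persists.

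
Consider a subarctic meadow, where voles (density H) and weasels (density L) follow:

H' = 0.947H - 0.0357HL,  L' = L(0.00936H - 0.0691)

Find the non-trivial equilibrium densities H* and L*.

Set dL/dt = 0 with L > 0: 0.00936H - 0.0691 = 0, so H* = 0.0691/0.00936 = 7.38.
Set dH/dt = 0 with H > 0: 0.947 - 0.0357L = 0, so L* = 0.947/0.0357 = 26.5.

H* ≈ 7.38, L* ≈ 26.5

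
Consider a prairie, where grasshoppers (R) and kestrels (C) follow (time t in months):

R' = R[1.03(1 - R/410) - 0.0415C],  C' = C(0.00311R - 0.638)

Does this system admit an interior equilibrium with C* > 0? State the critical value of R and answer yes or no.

The predator equation gives dC/dt > 0 only when R > 0.638/0.00311 = 205.
Without the predator, R → K = 410. Since 410 > 205, the predator can invade and persist.

Threshold R = 205; K > 205, so yes, the predator persists.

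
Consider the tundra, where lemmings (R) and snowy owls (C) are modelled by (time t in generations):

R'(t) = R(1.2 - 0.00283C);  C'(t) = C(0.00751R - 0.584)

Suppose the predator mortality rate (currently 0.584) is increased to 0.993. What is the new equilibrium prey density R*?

R* ≈ 132

At the interior fixed point, setting dC/dt = 0 with C > 0 fixes R* = (predator death rate)/(RC coefficient) — independent of the other coefficients.
With the change, R* = 0.993/0.00751 = 132; it rises from 77.8.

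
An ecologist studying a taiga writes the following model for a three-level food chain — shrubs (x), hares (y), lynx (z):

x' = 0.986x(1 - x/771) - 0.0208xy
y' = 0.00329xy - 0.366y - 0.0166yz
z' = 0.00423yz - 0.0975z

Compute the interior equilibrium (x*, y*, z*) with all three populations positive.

x* ≈ 396, y* ≈ 23, z* ≈ 56.5

From dz/dt = 0: 0.00423y* = 0.0975, so y* = 23.
From dx/dt = 0: 0.986(1 - x*/771) = 0.0208·23, giving x* = 771·(1 - 0.486) = 396.
From dy/dt = 0: 0.00329·396 - 0.366 = 0.0166z*, so z* = 0.937/0.0166 = 56.5.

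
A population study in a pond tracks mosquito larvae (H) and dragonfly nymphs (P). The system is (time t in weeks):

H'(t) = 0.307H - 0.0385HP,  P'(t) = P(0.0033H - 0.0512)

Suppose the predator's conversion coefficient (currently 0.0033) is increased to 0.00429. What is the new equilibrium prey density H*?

H* ≈ 11.9

At the interior fixed point, setting dP/dt = 0 with P > 0 fixes H* = (predator death rate)/(HP coefficient) — independent of the other coefficients.
With the change, H* = 0.0512/0.00429 = 11.9; it falls from 15.5.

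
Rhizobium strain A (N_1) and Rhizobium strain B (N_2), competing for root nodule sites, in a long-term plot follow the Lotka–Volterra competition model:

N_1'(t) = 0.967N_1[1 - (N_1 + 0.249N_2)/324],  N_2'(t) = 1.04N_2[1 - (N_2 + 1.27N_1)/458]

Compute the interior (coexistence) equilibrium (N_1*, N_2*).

Setting both brackets to zero gives the nullclines N_1 + 0.249N_2 = 324 and 1.27N_1 + N_2 = 458.
Substituting N_2 = 458 - 1.27N_1 into the first: N_1(1 - 0.249·1.27) = 324 - 0.249·458.
So N_1* = 210/0.684 = 307, and then N_2* = 458 - 1.27·307 = 68.

N_1* ≈ 307, N_2* ≈ 68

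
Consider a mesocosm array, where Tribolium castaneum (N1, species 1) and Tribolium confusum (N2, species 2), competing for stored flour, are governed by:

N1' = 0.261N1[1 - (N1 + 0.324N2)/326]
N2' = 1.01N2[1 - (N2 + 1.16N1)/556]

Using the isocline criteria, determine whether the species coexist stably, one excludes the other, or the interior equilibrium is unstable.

stable coexistence

Compare the nullcline intercepts: K1/α12 = 326/0.324 = 1010 > K2 = 556; K2/α21 = 556/1.16 = 479 > K1 = 326.
Since both inequalities hold, each species can invade when rare, so the interior equilibrium is stable.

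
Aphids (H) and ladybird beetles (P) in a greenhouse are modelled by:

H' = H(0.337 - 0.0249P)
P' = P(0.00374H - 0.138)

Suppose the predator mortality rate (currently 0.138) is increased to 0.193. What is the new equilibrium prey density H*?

H* ≈ 51.6

At the interior fixed point, setting dP/dt = 0 with P > 0 fixes H* = (predator death rate)/(HP coefficient) — independent of the other coefficients.
With the change, H* = 0.193/0.00374 = 51.6; it rises from 36.9.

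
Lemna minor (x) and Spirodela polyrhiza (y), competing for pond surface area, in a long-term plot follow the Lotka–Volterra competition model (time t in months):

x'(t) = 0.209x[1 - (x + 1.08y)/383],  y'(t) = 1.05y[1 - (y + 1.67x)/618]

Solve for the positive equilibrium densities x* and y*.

x* ≈ 354, y* ≈ 26.9

Setting both brackets to zero gives the nullclines x + 1.08y = 383 and 1.67x + y = 618.
Substituting y = 618 - 1.67x into the first: x(1 - 1.08·1.67) = 383 - 1.08·618.
So x* = -284/-0.804 = 354, and then y* = 618 - 1.67·354 = 26.9.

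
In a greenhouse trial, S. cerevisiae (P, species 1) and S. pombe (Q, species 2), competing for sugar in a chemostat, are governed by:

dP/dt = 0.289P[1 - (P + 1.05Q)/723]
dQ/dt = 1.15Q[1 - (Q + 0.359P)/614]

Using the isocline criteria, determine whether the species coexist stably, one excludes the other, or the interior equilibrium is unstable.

Compare the nullcline intercepts: K1/α12 = 723/1.05 = 689 > K2 = 614; K2/α21 = 614/0.359 = 1710 > K1 = 723.
Since both inequalities hold, each species can invade when rare, so the interior equilibrium is stable.

stable coexistence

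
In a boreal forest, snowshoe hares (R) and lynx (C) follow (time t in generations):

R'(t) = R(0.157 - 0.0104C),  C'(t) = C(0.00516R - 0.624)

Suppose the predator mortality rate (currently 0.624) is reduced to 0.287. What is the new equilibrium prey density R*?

At the interior fixed point, setting dC/dt = 0 with C > 0 fixes R* = (predator death rate)/(RC coefficient) — independent of the other coefficients.
With the change, R* = 0.287/0.00516 = 55.6; it falls from 121.

R* ≈ 55.6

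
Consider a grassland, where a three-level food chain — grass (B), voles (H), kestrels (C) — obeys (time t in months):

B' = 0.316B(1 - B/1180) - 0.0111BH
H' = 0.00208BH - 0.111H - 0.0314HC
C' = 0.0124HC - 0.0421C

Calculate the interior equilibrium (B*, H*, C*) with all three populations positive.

From dC/dt = 0: 0.0124H* = 0.0421, so H* = 3.4.
From dB/dt = 0: 0.316(1 - B*/1180) = 0.0111·3.4, giving B* = 1180·(1 - 0.119) = 1040.
From dH/dt = 0: 0.00208·1040 - 0.111 = 0.0314C*, so C* = 2.05/0.0314 = 65.3.

B* ≈ 1040, H* ≈ 3.4, C* ≈ 65.3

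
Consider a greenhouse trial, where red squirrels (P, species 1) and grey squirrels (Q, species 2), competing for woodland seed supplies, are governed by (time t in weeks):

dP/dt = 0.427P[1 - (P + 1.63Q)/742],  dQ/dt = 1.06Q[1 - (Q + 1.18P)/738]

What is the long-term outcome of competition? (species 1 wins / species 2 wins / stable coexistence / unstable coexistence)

unstable coexistence (outcome depends on initial conditions)

Compare the nullcline intercepts: K1/α12 = 742/1.63 = 455 < K2 = 738; K2/α21 = 738/1.18 = 625 < K1 = 742.
Since both are reversed, neither can invade when rare; the interior point is a saddle.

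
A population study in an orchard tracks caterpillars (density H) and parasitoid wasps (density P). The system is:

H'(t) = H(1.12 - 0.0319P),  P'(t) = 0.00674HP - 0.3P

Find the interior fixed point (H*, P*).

Set dP/dt = 0 with P > 0: 0.00674H - 0.3 = 0, so H* = 0.3/0.00674 = 44.5.
Set dH/dt = 0 with H > 0: 1.12 - 0.0319P = 0, so P* = 1.12/0.0319 = 35.1.

H* ≈ 44.5, P* ≈ 35.1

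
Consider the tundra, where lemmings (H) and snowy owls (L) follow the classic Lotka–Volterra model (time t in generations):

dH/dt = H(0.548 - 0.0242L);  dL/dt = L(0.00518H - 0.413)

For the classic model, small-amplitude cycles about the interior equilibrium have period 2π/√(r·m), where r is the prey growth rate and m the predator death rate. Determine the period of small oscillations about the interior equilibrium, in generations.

T ≈ 13.2 generations

Here r = 0.548 and m = 0.413, so r·m = 0.226.
ω = √0.226 = 0.476 per generation, hence T = 2π/ω ≈ 13.2 generations.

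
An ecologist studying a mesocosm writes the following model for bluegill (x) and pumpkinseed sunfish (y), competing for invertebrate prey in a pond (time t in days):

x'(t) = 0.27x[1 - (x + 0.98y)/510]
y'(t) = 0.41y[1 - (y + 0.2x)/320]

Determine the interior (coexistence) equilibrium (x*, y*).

Setting both brackets to zero gives the nullclines x + 0.98y = 510 and 0.2x + y = 320.
Substituting y = 320 - 0.2x into the first: x(1 - 0.98·0.2) = 510 - 0.98·320.
So x* = 196/0.804 = 244, and then y* = 320 - 0.2·244 = 271.

x* ≈ 244, y* ≈ 271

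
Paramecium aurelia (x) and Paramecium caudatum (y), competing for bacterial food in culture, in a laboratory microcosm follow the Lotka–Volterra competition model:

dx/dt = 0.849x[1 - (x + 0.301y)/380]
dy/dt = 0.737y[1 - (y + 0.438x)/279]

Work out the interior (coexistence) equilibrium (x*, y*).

x* ≈ 341, y* ≈ 130

Setting both brackets to zero gives the nullclines x + 0.301y = 380 and 0.438x + y = 279.
Substituting y = 279 - 0.438x into the first: x(1 - 0.301·0.438) = 380 - 0.301·279.
So x* = 296/0.868 = 341, and then y* = 279 - 0.438·341 = 130.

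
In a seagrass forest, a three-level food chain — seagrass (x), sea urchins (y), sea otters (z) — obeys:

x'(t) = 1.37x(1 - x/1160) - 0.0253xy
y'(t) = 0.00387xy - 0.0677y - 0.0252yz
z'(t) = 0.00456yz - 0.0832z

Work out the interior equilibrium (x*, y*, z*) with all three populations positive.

x* ≈ 769, y* ≈ 18.2, z* ≈ 115

From dz/dt = 0: 0.00456y* = 0.0832, so y* = 18.2.
From dx/dt = 0: 1.37(1 - x*/1160) = 0.0253·18.2, giving x* = 1160·(1 - 0.337) = 769.
From dy/dt = 0: 0.00387·769 - 0.0677 = 0.0252z*, so z* = 2.91/0.0252 = 115.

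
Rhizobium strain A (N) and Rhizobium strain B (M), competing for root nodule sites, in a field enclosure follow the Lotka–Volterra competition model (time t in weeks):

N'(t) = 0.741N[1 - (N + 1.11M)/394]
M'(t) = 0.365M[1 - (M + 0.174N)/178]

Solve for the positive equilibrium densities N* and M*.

Setting both brackets to zero gives the nullclines N + 1.11M = 394 and 0.174N + M = 178.
Substituting M = 178 - 0.174N into the first: N(1 - 1.11·0.174) = 394 - 1.11·178.
So N* = 196/0.807 = 243, and then M* = 178 - 0.174·243 = 136.

N* ≈ 243, M* ≈ 136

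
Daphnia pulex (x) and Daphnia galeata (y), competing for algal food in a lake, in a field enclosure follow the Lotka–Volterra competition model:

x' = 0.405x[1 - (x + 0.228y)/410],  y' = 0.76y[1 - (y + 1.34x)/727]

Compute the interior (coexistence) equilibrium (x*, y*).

Setting both brackets to zero gives the nullclines x + 0.228y = 410 and 1.34x + y = 727.
Substituting y = 727 - 1.34x into the first: x(1 - 0.228·1.34) = 410 - 0.228·727.
So x* = 244/0.694 = 352, and then y* = 727 - 1.34·352 = 256.

x* ≈ 352, y* ≈ 256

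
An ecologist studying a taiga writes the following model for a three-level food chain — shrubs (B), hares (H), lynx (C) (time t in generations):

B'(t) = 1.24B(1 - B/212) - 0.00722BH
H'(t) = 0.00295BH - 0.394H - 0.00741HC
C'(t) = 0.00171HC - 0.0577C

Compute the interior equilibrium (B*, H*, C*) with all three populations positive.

B* ≈ 170, H* ≈ 33.7, C* ≈ 14.6

From dC/dt = 0: 0.00171H* = 0.0577, so H* = 33.7.
From dB/dt = 0: 1.24(1 - B*/212) = 0.00722·33.7, giving B* = 212·(1 - 0.196) = 170.
From dH/dt = 0: 0.00295·170 - 0.394 = 0.00741C*, so C* = 0.109/0.00741 = 14.6.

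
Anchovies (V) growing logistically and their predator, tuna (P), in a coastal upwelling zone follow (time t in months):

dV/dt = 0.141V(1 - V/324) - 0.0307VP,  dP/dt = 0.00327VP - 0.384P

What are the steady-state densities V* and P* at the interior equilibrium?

From dP/dt = 0 with P > 0: 0.00327V* = 0.384, so V* = 117.
Substitute into dV/dt = 0: 0.141(1 - 117/324) = 0.0307P*.
The bracket is 0.638, giving P* = 0.0899/0.0307 = 2.93.

V* ≈ 117, P* ≈ 2.93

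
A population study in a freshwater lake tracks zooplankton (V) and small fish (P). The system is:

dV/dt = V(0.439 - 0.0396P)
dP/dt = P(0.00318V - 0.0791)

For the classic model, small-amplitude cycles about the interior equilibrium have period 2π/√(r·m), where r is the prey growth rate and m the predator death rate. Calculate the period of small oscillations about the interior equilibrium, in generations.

T ≈ 33.7 generations

Here r = 0.439 and m = 0.0791, so r·m = 0.0347.
ω = √0.0347 = 0.186 per generation, hence T = 2π/ω ≈ 33.7 generations.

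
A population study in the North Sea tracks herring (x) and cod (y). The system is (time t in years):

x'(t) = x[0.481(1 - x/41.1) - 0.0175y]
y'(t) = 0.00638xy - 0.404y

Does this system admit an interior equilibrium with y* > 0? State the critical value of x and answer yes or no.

Threshold x = 63.3; K < 63.3, so no, the predator goes extinct.

The predator equation gives dy/dt > 0 only when x > 0.404/0.00638 = 63.3.
Without the predator, x → K = 41.1. Since 41.1 < 63.3, the predator cannot invade.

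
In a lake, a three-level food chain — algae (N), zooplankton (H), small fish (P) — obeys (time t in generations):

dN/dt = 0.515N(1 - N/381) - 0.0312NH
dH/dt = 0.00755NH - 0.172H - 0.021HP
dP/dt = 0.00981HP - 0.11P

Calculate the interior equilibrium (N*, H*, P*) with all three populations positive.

N* ≈ 122, H* ≈ 11.2, P* ≈ 35.7

From dP/dt = 0: 0.00981H* = 0.11, so H* = 11.2.
From dN/dt = 0: 0.515(1 - N*/381) = 0.0312·11.2, giving N* = 381·(1 - 0.679) = 122.
From dH/dt = 0: 0.00755·122 - 0.172 = 0.021P*, so P* = 0.75/0.021 = 35.7.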